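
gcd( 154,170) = 2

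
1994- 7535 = -5541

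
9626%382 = 76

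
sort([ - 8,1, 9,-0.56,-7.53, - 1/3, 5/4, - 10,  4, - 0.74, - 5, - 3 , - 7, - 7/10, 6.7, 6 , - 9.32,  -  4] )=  [-10, - 9.32, - 8,-7.53, - 7 , - 5, - 4, - 3,-0.74, - 7/10, - 0.56, - 1/3, 1, 5/4, 4, 6,6.7, 9]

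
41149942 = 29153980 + 11995962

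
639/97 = 639/97 = 6.59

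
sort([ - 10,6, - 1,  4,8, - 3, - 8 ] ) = [ - 10, -8, - 3, - 1,4, 6,8]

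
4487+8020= 12507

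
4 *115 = 460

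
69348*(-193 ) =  - 13384164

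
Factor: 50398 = 2^1 *113^1*223^1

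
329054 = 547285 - 218231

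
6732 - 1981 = 4751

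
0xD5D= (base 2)110101011101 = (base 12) 1B91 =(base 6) 23501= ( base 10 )3421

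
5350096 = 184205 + 5165891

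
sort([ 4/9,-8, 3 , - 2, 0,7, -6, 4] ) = [ - 8, - 6, - 2,  0,4/9, 3, 4, 7] 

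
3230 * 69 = 222870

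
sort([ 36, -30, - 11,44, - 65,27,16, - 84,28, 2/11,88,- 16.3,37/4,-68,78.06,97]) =[-84,-68, - 65, - 30, - 16.3 , - 11,  2/11,37/4,16,27,28,36,44,78.06,88, 97 ] 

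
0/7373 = 0= 0.00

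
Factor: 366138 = 2^1*3^2 * 20341^1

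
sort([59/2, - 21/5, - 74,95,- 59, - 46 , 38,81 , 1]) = [ - 74,-59,  -  46 , - 21/5,1,59/2,38, 81, 95] 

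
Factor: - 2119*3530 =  - 2^1 * 5^1 *13^1*163^1*353^1 = - 7480070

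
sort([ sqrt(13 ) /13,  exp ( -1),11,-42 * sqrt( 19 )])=[ - 42*sqrt ( 19),sqrt (13 ) /13,exp(  -  1 ), 11]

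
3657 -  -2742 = 6399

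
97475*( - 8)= - 779800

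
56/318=28/159 = 0.18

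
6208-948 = 5260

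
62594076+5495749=68089825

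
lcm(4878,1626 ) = 4878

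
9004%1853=1592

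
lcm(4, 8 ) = 8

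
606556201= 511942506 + 94613695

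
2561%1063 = 435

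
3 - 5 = -2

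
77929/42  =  77929/42 = 1855.45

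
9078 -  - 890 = 9968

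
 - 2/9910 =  - 1/4955 =- 0.00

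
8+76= 84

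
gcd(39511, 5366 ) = 1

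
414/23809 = 414/23809 = 0.02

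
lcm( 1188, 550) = 29700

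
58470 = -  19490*( - 3)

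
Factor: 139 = 139^1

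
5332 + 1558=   6890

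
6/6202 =3/3101 = 0.00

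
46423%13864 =4831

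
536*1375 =737000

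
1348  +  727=2075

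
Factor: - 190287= - 3^2*21143^1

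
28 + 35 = 63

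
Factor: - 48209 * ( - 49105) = 5^1 * 7^2 * 23^1*61^1 * 71^1 *97^1 = 2367302945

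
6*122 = 732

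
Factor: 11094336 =2^6*3^2 * 11^1* 17^1  *  103^1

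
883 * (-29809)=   -  26321347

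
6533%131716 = 6533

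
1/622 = 1/622 = 0.00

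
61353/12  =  5112  +  3/4 = 5112.75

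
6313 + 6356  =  12669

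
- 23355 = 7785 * ( - 3 ) 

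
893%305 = 283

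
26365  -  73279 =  - 46914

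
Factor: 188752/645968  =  251^1*859^(-1) = 251/859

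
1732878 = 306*5663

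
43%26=17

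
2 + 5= 7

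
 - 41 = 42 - 83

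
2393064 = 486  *4924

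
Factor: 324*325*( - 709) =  - 2^2*3^4*  5^2*13^1*709^1 = - 74657700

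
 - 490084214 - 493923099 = -984007313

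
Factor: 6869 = 6869^1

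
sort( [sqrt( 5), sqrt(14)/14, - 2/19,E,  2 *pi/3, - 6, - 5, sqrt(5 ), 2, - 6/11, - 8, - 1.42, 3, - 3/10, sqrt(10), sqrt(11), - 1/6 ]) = [ - 8, - 6,-5, - 1.42, - 6/11, - 3/10, - 1/6,-2/19,  sqrt(14 )/14,2,2 * pi/3,sqrt ( 5), sqrt( 5 ),E, 3, sqrt( 10),sqrt(11 ) ]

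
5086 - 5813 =-727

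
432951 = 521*831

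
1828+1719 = 3547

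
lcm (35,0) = 0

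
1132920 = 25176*45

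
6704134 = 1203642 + 5500492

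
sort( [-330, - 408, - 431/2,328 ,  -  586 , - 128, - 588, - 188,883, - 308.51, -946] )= [ - 946 , - 588, - 586, - 408, - 330 , - 308.51, - 431/2, - 188,  -  128, 328, 883 ] 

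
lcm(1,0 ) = 0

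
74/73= 74/73= 1.01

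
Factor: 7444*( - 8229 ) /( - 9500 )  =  3^1*5^ ( - 3)*13^1*19^( - 1 ) * 211^1*1861^1 =15314169/2375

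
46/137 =46/137 = 0.34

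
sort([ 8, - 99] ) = [  -  99, 8]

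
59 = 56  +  3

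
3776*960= 3624960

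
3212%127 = 37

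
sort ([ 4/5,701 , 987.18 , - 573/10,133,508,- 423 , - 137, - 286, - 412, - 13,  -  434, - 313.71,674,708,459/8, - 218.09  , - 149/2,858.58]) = [-434, - 423, - 412 , - 313.71,  -  286, - 218.09,-137, - 149/2,-573/10, - 13,4/5,459/8,133,508, 674 , 701, 708 , 858.58, 987.18] 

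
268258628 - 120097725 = 148160903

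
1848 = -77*(-24)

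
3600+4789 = 8389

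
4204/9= 467 + 1/9 = 467.11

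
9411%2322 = 123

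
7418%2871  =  1676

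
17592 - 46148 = - 28556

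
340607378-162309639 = 178297739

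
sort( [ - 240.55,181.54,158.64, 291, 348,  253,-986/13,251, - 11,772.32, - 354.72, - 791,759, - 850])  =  [ - 850, - 791 , - 354.72, - 240.55, - 986/13, - 11, 158.64, 181.54,251 , 253,291, 348,  759,772.32]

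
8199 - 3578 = 4621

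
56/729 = 56/729=0.08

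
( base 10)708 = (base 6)3140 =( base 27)Q6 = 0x2c4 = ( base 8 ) 1304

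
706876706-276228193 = 430648513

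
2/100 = 1/50 = 0.02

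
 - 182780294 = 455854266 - 638634560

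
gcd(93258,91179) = 297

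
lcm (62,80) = 2480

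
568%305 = 263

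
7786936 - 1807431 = 5979505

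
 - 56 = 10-66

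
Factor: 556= 2^2 * 139^1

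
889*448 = 398272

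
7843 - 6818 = 1025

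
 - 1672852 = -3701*452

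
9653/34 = 9653/34= 283.91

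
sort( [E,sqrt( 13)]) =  [E, sqrt(13)]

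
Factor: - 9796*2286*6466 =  - 144797379696 = -2^4*3^2* 31^1*53^1 * 61^1*79^1 * 127^1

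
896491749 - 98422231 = 798069518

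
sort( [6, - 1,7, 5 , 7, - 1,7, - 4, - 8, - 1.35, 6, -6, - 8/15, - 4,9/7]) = [ - 8,-6, - 4, - 4, - 1.35, - 1, - 1, - 8/15, 9/7,5,6, 6, 7,  7,7 ]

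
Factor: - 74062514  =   - 2^1 * 71^1*521567^1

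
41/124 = 41/124  =  0.33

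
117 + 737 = 854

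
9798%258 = 252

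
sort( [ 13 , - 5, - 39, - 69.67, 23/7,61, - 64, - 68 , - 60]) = [ - 69.67, - 68 , - 64,-60, - 39, - 5, 23/7,13 , 61 ]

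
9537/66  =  289/2 =144.50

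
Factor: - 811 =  - 811^1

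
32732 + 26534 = 59266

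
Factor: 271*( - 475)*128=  - 16476800 = - 2^7*5^2*19^1*271^1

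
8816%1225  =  241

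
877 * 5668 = 4970836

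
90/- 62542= - 45/31271 = - 0.00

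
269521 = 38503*7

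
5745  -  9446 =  - 3701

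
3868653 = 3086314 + 782339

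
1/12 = 1/12=0.08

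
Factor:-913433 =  - 913433^1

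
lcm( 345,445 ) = 30705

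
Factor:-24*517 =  - 12408 = - 2^3 * 3^1*11^1*47^1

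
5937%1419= 261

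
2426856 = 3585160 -1158304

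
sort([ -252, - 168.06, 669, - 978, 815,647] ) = [ - 978, -252,-168.06, 647, 669,  815] 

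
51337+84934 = 136271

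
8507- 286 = 8221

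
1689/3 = 563 = 563.00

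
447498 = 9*49722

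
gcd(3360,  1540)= 140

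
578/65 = 8  +  58/65 = 8.89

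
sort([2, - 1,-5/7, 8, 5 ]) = [ - 1, - 5/7,2 , 5,  8]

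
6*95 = 570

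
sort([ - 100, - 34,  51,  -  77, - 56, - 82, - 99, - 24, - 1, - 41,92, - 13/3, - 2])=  [-100,- 99, - 82, - 77, - 56, - 41,  -  34,  -  24, - 13/3, - 2,-1, 51  ,  92 ]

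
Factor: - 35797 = - 35797^1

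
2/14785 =2/14785 = 0.00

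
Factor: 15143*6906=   2^1 * 3^1*19^1*797^1*1151^1  =  104577558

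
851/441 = 1 + 410/441 = 1.93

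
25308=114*222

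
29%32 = 29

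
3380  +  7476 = 10856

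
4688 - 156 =4532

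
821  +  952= 1773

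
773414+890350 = 1663764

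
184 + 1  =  185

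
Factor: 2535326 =2^1*1267663^1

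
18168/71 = 18168/71  =  255.89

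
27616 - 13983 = 13633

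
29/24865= 29/24865 =0.00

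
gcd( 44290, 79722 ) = 8858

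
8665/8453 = 1+212/8453 = 1.03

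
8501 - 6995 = 1506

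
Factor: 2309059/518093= 17^1*37^1*379^( - 1) * 1367^( - 1) * 3671^1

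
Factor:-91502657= - 91502657^1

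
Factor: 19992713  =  13^1*53^1*29017^1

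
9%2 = 1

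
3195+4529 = 7724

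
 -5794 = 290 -6084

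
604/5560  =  151/1390=0.11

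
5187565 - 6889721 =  - 1702156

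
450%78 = 60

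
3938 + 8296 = 12234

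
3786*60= 227160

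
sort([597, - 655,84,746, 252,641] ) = [ - 655, 84,  252,597 , 641, 746]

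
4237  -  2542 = 1695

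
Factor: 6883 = 6883^1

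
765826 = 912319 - 146493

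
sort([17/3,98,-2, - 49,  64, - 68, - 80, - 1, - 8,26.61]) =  [ - 80, - 68, - 49, - 8, - 2, - 1,  17/3, 26.61, 64, 98 ] 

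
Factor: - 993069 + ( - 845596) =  - 1838665 = - 5^1*367733^1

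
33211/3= 33211/3 = 11070.33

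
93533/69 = 1355 + 38/69 = 1355.55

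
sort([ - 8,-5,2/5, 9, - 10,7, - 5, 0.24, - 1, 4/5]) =[ -10, - 8,  -  5, - 5 ,  -  1, 0.24, 2/5, 4/5, 7, 9]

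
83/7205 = 83/7205 = 0.01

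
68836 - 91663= - 22827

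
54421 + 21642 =76063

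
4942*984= 4862928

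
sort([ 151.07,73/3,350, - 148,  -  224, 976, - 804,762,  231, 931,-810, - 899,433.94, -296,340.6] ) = [ - 899, - 810,-804, -296,-224, - 148,73/3,151.07, 231, 340.6, 350 , 433.94 , 762 , 931,976 ]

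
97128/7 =13875+3/7=13875.43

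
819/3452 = 819/3452= 0.24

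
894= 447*2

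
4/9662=2/4831 =0.00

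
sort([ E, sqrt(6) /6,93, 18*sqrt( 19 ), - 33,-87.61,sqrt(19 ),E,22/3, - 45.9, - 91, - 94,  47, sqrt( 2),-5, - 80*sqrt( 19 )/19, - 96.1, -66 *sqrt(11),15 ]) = [ - 66 * sqrt(11 ), - 96.1,-94,  -  91, - 87.61,-45.9, - 33, - 80*sqrt( 19 )/19, - 5, sqrt(6)/6, sqrt(2), E, E,sqrt (19), 22/3,15, 47, 18 *sqrt( 19), 93]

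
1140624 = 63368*18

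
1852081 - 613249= 1238832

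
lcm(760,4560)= 4560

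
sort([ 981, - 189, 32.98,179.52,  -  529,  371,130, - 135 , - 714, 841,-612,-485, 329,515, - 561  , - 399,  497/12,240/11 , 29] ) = [ - 714, - 612,-561,- 529, - 485, - 399,- 189, - 135,  240/11,29, 32.98,497/12,  130 , 179.52,  329,  371,515, 841,981] 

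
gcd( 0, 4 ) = 4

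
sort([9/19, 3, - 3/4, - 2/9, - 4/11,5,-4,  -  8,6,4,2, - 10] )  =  [ - 10, - 8, - 4, - 3/4, -4/11, - 2/9,9/19  ,  2,3, 4,5,6] 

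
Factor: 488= 2^3* 61^1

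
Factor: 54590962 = 2^1*27295481^1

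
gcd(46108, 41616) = 4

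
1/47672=1/47672 = 0.00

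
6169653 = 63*97931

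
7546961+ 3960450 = 11507411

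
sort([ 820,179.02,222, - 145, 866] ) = [ - 145, 179.02,222,820, 866]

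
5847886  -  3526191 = 2321695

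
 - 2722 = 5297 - 8019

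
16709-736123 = - 719414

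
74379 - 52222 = 22157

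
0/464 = 0 = 0.00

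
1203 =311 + 892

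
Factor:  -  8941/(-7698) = 2^( - 1 )*3^( - 1 ) * 1283^ ( - 1)*8941^1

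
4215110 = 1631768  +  2583342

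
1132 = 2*566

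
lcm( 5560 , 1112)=5560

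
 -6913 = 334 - 7247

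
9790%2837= 1279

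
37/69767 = 37/69767 = 0.00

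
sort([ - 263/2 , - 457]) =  [ - 457, - 263/2 ]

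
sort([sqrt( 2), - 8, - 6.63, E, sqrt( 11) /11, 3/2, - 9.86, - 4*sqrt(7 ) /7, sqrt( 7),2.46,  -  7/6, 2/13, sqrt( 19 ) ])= [ - 9.86,-8,-6.63, - 4*sqrt(7)/7, - 7/6, 2/13, sqrt ( 11 )/11,sqrt(2 ), 3/2, 2.46, sqrt ( 7 ), E, sqrt( 19 ) ] 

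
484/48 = 121/12 = 10.08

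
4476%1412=240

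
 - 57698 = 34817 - 92515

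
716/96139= 716/96139 = 0.01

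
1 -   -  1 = 2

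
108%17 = 6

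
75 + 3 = 78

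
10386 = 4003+6383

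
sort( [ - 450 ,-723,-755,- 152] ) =[ - 755, - 723, - 450, - 152]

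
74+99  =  173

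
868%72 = 4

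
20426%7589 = 5248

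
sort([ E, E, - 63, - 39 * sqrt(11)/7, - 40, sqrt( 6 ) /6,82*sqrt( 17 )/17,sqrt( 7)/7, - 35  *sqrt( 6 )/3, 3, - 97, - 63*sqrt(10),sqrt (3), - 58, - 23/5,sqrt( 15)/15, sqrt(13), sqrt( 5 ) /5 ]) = [-63 *sqrt (10), - 97, - 63, - 58, - 40,  -  35*sqrt(6 )/3, - 39*sqrt( 11)/7, - 23/5,sqrt( 15)/15,sqrt(7)/7,sqrt( 6 ) /6,sqrt( 5) /5, sqrt(3 ), E, E, 3, sqrt( 13), 82*sqrt(17 ) /17 ] 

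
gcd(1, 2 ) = 1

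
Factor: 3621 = 3^1*17^1 * 71^1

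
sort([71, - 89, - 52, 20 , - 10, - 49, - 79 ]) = [ - 89, - 79,-52, - 49, - 10 , 20, 71 ] 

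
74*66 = 4884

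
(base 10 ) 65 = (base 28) 29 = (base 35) 1u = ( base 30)25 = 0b1000001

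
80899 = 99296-18397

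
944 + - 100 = 844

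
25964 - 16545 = 9419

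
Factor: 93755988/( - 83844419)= - 2^2*3^3*271^( - 1 )*457^( - 1)*677^(- 1)*868111^1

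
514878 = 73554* 7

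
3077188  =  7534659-4457471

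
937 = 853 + 84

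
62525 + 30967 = 93492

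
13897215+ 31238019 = 45135234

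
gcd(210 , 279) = 3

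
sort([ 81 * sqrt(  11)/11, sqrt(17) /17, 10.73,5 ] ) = [ sqrt ( 17) /17, 5, 10.73, 81*sqrt(11)/11]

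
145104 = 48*3023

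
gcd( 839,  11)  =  1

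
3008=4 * 752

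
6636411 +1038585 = 7674996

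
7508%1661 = 864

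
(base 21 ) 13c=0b1000000100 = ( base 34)F6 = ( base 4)20010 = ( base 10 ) 516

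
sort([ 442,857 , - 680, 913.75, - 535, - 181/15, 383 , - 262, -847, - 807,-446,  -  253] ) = [-847, - 807, - 680 , - 535, - 446, - 262, - 253, - 181/15,383,442, 857 , 913.75 ] 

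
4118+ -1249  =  2869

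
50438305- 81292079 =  - 30853774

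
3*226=678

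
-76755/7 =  - 10965= - 10965.00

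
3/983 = 3/983 = 0.00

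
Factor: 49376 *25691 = 1268518816= 2^5 * 23^1 * 1117^1*1543^1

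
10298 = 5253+5045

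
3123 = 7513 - 4390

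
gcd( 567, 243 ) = 81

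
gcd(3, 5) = 1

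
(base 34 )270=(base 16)9F6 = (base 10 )2550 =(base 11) 1a09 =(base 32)2fm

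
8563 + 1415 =9978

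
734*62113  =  45590942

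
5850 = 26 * 225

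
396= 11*36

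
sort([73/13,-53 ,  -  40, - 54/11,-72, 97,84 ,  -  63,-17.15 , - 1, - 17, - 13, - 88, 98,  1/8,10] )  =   [ - 88, - 72, -63, - 53, - 40, - 17.15, - 17,  -  13,-54/11, - 1, 1/8,73/13, 10, 84, 97, 98]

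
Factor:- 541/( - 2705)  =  1/5=5^( - 1)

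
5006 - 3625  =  1381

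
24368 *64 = 1559552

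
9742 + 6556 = 16298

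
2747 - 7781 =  - 5034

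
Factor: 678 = 2^1*3^1*113^1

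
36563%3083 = 2650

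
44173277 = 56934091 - 12760814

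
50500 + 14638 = 65138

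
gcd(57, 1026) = 57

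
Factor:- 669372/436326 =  - 922/601= - 2^1*461^1*601^( - 1 ) 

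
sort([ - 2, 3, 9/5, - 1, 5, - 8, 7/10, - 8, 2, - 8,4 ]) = [ - 8,  -  8,- 8, - 2, - 1,  7/10,9/5, 2,3, 4,5]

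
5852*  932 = 5454064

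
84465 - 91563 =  - 7098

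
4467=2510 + 1957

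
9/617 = 9/617 = 0.01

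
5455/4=5455/4 = 1363.75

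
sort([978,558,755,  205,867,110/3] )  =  [110/3,205,558,755, 867,978]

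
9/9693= 1/1077 = 0.00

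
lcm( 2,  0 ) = 0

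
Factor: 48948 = 2^2*3^1*4079^1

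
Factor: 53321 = 71^1*751^1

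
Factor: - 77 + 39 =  - 2^1 * 19^1  =  - 38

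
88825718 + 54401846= 143227564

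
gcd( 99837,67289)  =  1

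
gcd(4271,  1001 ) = 1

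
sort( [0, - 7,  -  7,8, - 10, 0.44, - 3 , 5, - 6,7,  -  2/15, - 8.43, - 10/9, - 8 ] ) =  [ - 10, - 8.43,-8, - 7, - 7, - 6,-3, - 10/9, - 2/15,0,0.44,5,7,  8] 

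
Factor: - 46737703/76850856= -200591/329832 = - 2^( - 3) * 3^(  -  4) * 509^(-1)*200591^1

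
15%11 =4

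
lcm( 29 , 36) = 1044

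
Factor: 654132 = 2^2*3^1*19^2*151^1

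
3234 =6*539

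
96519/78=1237+11/26  =  1237.42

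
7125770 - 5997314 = 1128456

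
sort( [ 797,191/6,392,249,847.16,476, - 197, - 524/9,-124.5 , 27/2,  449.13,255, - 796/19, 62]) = [ - 197, - 124.5, - 524/9, - 796/19, 27/2,191/6 , 62,249  ,  255,392, 449.13 , 476,797, 847.16 ] 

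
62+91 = 153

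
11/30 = 11/30 = 0.37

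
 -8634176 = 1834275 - 10468451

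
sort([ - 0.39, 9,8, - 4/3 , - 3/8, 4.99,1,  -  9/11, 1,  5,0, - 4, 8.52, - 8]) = [ - 8, - 4, - 4/3,  -  9/11, - 0.39, - 3/8, 0,1,1, 4.99, 5, 8, 8.52, 9]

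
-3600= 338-3938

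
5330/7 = 5330/7= 761.43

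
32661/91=32661/91 = 358.91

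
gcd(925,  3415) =5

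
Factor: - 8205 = -3^1*5^1*547^1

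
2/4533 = 2/4533  =  0.00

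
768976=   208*3697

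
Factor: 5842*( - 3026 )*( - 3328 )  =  2^10 * 13^1*17^1*23^1*89^1*127^1 = 58832024576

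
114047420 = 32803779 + 81243641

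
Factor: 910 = 2^1*5^1*7^1*13^1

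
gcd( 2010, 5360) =670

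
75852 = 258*294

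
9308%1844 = 88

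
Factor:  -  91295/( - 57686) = 2^( - 1)*5^1* 19^1 * 31^2*28843^ (-1)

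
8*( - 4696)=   -  37568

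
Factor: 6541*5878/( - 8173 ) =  -38447998/8173 = - 2^1 * 11^( - 1 ) * 31^1 * 211^1*743^( - 1 )*2939^1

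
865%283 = 16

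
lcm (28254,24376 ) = 1243176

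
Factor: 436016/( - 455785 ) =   -  2^4*5^( -1)*7^1*11^(  -  1)*17^1*229^1*8287^( - 1)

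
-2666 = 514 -3180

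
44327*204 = 9042708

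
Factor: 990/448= 2^( - 5)*3^2*5^1*7^( - 1)*11^1 = 495/224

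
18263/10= 18263/10 = 1826.30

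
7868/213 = 36 + 200/213 = 36.94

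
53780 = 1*53780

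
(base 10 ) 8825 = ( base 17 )1D92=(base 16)2279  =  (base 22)i53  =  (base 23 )GFG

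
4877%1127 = 369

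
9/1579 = 9/1579 = 0.01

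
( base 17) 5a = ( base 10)95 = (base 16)5F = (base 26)3h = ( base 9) 115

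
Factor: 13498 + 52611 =66109 = 66109^1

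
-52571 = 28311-80882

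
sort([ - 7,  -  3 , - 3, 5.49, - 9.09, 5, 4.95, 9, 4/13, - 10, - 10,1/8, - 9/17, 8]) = [- 10, - 10, - 9.09, - 7, -3,-3, - 9/17,  1/8, 4/13,4.95, 5, 5.49, 8, 9 ] 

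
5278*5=26390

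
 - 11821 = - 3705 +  - 8116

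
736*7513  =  5529568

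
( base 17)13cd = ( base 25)9em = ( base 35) 4VC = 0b1011101101101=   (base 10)5997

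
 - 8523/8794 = - 8523/8794 = - 0.97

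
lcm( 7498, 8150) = 187450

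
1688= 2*844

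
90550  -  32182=58368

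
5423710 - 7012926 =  - 1589216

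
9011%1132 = 1087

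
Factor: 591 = 3^1*197^1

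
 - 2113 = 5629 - 7742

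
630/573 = 210/191 = 1.10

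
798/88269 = 266/29423 = 0.01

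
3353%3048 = 305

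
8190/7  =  1170 =1170.00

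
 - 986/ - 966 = 1 + 10/483 = 1.02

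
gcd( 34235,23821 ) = 41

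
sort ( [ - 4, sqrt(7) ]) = [ - 4,  sqrt(  7) ]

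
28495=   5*5699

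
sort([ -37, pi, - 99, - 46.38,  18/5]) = [ - 99, - 46.38, - 37,  pi,18/5]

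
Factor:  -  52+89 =37 = 37^1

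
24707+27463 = 52170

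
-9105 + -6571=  - 15676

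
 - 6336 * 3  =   - 19008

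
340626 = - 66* ( - 5161 )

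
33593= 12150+21443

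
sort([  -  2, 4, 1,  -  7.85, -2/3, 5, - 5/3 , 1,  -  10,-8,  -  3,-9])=[  -  10, - 9,-8,-7.85,-3, - 2,  -  5/3, - 2/3, 1,1, 4, 5 ] 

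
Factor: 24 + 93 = 3^2* 13^1= 117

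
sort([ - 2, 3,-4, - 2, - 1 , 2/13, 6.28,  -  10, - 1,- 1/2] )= [  -  10, - 4, - 2, - 2, - 1, - 1, - 1/2  ,  2/13,3 , 6.28 ]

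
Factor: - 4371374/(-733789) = 624482/104827 = 2^1*104827^(-1 )*312241^1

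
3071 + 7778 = 10849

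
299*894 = 267306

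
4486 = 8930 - 4444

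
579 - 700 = - 121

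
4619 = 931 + 3688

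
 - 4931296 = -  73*67552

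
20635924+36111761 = 56747685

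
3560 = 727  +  2833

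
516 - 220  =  296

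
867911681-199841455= 668070226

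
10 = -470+480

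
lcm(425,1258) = 31450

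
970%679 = 291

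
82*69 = 5658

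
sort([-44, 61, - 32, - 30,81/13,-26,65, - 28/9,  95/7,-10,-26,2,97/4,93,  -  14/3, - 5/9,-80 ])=[  -  80,- 44,- 32, - 30, - 26, - 26 , - 10, - 14/3, - 28/9, - 5/9,2,81/13,95/7,97/4,61,65, 93 ]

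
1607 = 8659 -7052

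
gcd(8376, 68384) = 8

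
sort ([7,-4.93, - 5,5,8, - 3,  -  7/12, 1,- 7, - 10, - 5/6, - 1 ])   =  [ - 10,-7, - 5, - 4.93, - 3,  -  1,  -  5/6,- 7/12,  1,5, 7, 8 ] 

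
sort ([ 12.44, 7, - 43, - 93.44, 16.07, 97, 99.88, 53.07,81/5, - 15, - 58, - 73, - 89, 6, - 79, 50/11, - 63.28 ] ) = [  -  93.44, - 89, - 79, - 73, - 63.28 , - 58,  -  43  , - 15,50/11,6, 7, 12.44, 16.07,81/5, 53.07, 97,  99.88]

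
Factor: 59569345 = 5^1*11^1*1083079^1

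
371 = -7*(-53) 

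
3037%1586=1451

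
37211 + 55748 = 92959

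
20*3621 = 72420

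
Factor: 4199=13^1*17^1*19^1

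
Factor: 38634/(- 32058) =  - 3^( - 1)*13^( - 1) * 47^1 = - 47/39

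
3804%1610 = 584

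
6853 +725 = 7578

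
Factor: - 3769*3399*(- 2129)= 3^1 * 11^1*103^1*2129^1* 3769^1= 27274259199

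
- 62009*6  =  -372054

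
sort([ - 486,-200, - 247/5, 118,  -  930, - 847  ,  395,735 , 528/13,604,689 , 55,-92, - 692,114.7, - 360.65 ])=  [-930,  -  847,  -  692, - 486, - 360.65 , - 200, - 92, - 247/5,528/13,55, 114.7 , 118, 395,604, 689, 735]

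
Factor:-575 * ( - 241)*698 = 2^1*5^2*23^1*241^1*349^1 = 96725350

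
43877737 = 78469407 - 34591670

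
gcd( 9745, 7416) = 1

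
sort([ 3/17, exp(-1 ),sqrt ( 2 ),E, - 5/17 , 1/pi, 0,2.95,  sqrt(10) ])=[ - 5/17, 0, 3/17, 1/pi, exp (-1),sqrt( 2),E, 2.95, sqrt(10)] 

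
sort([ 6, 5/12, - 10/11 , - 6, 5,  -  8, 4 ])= [ - 8 ,  -  6 , - 10/11 , 5/12, 4, 5,6 ]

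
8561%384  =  113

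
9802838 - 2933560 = 6869278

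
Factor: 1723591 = 179^1*9629^1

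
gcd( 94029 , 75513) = 3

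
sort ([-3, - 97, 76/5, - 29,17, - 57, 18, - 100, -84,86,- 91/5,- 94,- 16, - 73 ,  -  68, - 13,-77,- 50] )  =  [ - 100, - 97 ,  -  94, - 84, - 77, - 73, - 68, - 57, - 50,- 29, - 91/5, - 16, - 13, - 3 , 76/5,17,18,86]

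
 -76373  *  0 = 0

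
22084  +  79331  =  101415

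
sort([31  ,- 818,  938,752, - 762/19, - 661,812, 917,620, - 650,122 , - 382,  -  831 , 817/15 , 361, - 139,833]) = [ - 831, - 818, - 661, - 650, - 382, - 139, - 762/19, 31 , 817/15,122,361,620,  752,812, 833,917,  938 ] 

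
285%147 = 138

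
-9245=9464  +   - 18709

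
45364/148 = 11341/37 = 306.51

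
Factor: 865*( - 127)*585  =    -  64265175  =  -3^2*5^2*13^1*127^1*173^1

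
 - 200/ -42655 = 40/8531 =0.00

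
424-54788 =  - 54364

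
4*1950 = 7800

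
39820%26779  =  13041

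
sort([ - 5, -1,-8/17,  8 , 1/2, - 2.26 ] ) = [ - 5,  -  2.26, - 1,-8/17,1/2,  8]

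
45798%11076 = 1494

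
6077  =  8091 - 2014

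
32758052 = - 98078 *( -334)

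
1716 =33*52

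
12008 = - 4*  ( - 3002)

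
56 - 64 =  - 8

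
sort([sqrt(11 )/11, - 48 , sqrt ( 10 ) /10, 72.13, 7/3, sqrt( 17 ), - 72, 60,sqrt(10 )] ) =[-72,-48, sqrt( 11 )/11,  sqrt( 10 )/10 , 7/3,sqrt( 10), sqrt(17), 60,  72.13]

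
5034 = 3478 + 1556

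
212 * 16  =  3392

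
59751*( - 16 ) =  - 956016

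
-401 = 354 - 755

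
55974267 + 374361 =56348628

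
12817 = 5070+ 7747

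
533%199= 135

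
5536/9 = 5536/9 = 615.11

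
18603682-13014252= 5589430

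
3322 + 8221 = 11543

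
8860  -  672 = 8188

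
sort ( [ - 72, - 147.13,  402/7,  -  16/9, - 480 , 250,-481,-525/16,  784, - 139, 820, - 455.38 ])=[-481,-480, - 455.38 , - 147.13 ,-139,-72,-525/16, -16/9,  402/7, 250, 784,820]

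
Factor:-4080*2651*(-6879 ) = 74403814320=2^4*3^2*5^1*11^1*17^1*241^1*2293^1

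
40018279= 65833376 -25815097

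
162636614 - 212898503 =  - 50261889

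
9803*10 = 98030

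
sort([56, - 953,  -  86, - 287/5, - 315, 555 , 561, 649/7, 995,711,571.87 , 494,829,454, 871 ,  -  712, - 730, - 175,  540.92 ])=[ - 953, - 730, - 712, - 315, - 175, - 86, - 287/5, 56,649/7,454,494,  540.92, 555,561,571.87,  711,829,  871, 995]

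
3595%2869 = 726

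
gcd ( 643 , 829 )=1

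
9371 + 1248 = 10619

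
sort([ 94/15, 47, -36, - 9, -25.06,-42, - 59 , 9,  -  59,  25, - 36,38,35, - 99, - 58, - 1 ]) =[ - 99,  -  59, -59, - 58, - 42, - 36 , - 36,-25.06, - 9,-1, 94/15,  9, 25,  35,38, 47 ] 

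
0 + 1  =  1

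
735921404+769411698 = 1505333102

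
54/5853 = 18/1951  =  0.01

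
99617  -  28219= 71398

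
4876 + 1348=6224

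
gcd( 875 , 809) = 1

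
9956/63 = 9956/63 = 158.03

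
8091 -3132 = 4959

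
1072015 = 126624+945391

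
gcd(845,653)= 1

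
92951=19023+73928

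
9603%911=493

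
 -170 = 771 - 941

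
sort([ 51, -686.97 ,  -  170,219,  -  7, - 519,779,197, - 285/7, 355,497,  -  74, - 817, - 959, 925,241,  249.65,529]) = [ - 959, - 817,  -  686.97, -519, - 170, - 74 , - 285/7, - 7,  51,197,219,241,249.65,355,497,529,779, 925]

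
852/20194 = 426/10097 = 0.04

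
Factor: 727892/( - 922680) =-2^( - 1 ) * 3^( - 2 )*5^( - 1)*71^1 = - 71/90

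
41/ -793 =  - 41/793 = - 0.05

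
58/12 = 29/6 =4.83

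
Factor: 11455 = 5^1*29^1*79^1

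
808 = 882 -74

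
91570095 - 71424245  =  20145850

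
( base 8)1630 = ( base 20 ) 260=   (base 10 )920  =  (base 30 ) 10k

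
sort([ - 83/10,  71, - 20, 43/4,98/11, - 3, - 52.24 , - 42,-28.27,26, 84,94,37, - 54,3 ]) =[ - 54, - 52.24, - 42, - 28.27,-20, - 83/10, - 3, 3,98/11, 43/4, 26,37, 71,84,94]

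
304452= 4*76113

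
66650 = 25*2666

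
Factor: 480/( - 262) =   -  2^4*3^1*5^1*131^( - 1) = - 240/131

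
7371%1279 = 976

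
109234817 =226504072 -117269255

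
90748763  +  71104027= 161852790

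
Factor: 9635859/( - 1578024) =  - 1070651/175336= - 2^( - 3)*7^ ( - 1 )*29^1*31^( - 1 )*101^( - 1 )*36919^1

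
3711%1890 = 1821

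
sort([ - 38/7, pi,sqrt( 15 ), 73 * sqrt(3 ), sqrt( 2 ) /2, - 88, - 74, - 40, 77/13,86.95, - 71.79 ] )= [-88,-74,- 71.79, - 40, - 38/7, sqrt (2)/2,  pi, sqrt(15 ), 77/13, 86.95, 73*sqrt( 3)]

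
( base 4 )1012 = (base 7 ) 130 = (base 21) 37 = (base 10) 70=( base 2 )1000110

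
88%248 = 88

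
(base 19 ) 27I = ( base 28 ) 135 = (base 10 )873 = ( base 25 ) 19n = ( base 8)1551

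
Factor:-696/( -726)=116/121 =2^2 * 11^( - 2 ) * 29^1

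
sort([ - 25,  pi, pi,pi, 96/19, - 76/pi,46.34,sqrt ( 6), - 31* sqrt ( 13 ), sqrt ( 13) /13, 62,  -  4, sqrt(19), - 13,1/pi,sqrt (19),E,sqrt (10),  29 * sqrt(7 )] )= [ - 31* sqrt ( 13 ),-25, - 76/pi, - 13 , - 4 , sqrt( 13)/13, 1/pi,sqrt(6 ), E,pi,pi , pi, sqrt(10) , sqrt(19),  sqrt(19),96/19,  46.34 , 62,29*sqrt(7) ]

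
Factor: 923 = 13^1*71^1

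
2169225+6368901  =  8538126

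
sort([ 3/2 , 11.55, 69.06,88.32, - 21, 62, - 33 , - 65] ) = [- 65,-33,- 21,3/2,11.55, 62 , 69.06, 88.32]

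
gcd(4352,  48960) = 1088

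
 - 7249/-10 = 724 +9/10 = 724.90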